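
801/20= 40 + 1/20 =40.05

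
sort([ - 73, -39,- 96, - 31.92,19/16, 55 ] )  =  [ - 96,-73,- 39,  -  31.92,19/16,55]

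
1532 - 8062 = - 6530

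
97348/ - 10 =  -9735+1/5 = - 9734.80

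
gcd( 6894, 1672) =2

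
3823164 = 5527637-1704473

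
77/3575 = 7/325 = 0.02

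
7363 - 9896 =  - 2533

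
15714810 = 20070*783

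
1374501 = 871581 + 502920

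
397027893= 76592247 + 320435646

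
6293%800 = 693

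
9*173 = 1557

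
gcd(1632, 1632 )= 1632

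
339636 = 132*2573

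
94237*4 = 376948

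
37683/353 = 37683/353 = 106.75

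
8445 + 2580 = 11025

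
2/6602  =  1/3301 = 0.00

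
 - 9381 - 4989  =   - 14370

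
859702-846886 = 12816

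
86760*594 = 51535440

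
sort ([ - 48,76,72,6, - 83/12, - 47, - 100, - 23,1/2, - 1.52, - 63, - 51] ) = [-100, - 63 ,-51, - 48, - 47, - 23, - 83/12, - 1.52,1/2,6,  72 , 76 ] 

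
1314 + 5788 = 7102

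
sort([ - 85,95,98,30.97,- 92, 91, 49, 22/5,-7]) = [ - 92, - 85 , - 7, 22/5,30.97,  49,91,95,98 ] 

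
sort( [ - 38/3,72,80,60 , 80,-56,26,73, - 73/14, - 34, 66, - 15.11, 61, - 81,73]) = [-81,-56,-34 ,-15.11 , - 38/3,-73/14,  26 , 60,61,66, 72,73, 73,80,80]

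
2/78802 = 1/39401 = 0.00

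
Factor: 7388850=2^1*3^1*5^2*7^1*31^1 * 227^1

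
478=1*478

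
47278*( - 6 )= -283668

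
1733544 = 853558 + 879986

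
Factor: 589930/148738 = 5^1* 11^1*173^1*2399^(  -  1 ) =9515/2399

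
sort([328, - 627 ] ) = [ - 627,328 ] 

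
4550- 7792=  - 3242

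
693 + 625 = 1318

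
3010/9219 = 430/1317 = 0.33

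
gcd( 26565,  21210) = 105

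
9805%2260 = 765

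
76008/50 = 38004/25  =  1520.16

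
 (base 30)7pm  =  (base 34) 640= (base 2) 1101110100000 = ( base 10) 7072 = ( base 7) 26422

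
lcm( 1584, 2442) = 58608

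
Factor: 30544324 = 2^2*19^1*53^1 * 7583^1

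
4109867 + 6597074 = 10706941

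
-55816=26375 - 82191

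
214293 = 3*71431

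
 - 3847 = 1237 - 5084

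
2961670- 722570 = 2239100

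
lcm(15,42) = 210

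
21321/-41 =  - 521 + 40/41 = -520.02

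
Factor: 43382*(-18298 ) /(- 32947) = 2^2*7^1*47^(- 1 )*109^1*199^1*701^( - 1 )*1307^1 = 793803836/32947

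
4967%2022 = 923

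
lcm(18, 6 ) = 18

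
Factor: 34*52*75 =2^3 * 3^1*5^2*13^1*17^1=132600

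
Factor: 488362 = 2^1* 7^1 * 34883^1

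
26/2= 13 = 13.00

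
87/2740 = 87/2740 = 0.03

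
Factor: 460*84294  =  38775240 = 2^3*3^3 * 5^1*7^1*23^1*223^1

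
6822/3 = 2274 = 2274.00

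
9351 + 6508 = 15859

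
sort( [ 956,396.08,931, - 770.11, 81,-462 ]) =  [ - 770.11, - 462,81, 396.08, 931, 956 ] 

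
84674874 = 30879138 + 53795736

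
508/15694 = 254/7847 = 0.03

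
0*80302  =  0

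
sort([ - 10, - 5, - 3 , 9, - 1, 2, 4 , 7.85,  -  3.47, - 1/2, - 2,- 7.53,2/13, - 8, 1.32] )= [-10, - 8, - 7.53,-5, - 3.47, - 3, - 2, - 1,-1/2,2/13,1.32, 2,4, 7.85, 9] 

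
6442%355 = 52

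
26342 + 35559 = 61901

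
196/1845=196/1845 = 0.11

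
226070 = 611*370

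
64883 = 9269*7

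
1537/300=1537/300 = 5.12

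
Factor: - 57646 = -2^1* 19^1* 37^1*41^1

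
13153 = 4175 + 8978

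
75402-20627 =54775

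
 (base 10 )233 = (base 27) 8H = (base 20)bd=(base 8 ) 351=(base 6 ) 1025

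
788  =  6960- 6172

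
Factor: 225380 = 2^2*5^1 * 59^1*191^1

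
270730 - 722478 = - 451748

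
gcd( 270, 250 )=10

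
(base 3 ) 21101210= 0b1010100010010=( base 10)5394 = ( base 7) 21504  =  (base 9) 7353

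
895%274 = 73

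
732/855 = 244/285 = 0.86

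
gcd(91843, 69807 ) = 1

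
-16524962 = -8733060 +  - 7791902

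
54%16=6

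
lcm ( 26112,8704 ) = 26112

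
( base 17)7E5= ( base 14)B7C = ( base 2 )100011011010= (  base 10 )2266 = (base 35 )1tq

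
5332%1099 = 936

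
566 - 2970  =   - 2404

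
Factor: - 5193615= - 3^1*5^1*7^1*49463^1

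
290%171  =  119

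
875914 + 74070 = 949984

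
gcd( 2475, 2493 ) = 9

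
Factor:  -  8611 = -79^1*109^1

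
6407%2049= 260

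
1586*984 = 1560624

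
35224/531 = 35224/531 = 66.34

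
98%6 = 2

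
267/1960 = 267/1960 = 0.14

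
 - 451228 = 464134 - 915362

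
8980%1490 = 40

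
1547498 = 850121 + 697377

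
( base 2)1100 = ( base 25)C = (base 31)c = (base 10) 12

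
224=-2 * ( - 112)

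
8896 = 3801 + 5095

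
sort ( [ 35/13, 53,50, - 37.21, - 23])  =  [ - 37.21, - 23,35/13,50,53]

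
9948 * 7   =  69636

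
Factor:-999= - 3^3* 37^1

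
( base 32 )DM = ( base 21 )KI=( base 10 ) 438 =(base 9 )536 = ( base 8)666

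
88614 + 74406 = 163020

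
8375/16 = 8375/16 = 523.44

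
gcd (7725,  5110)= 5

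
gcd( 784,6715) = 1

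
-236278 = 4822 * ( - 49) 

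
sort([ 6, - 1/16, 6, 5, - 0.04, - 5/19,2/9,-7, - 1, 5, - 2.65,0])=[ - 7, - 2.65,  -  1, - 5/19, - 1/16, - 0.04, 0, 2/9, 5, 5, 6, 6]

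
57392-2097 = 55295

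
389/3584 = 389/3584 = 0.11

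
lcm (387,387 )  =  387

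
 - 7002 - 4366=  - 11368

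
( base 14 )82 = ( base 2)1110010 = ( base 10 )114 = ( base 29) 3r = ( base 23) 4m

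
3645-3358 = 287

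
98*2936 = 287728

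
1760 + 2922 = 4682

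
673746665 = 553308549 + 120438116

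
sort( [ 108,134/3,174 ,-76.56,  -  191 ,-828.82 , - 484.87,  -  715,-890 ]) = [ - 890,-828.82, - 715, - 484.87,-191 ,-76.56, 134/3, 108,174 ]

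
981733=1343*731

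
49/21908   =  49/21908 = 0.00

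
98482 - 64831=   33651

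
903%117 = 84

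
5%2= 1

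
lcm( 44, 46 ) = 1012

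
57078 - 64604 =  - 7526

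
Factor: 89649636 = 2^2*3^1*17^1*439459^1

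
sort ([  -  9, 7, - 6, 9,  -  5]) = [ - 9, - 6, - 5, 7, 9 ] 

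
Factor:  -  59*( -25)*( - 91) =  - 5^2 * 7^1 * 13^1*59^1 = - 134225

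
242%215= 27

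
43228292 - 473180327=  - 429952035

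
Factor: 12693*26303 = 333863979 = 3^1*29^1*907^1*4231^1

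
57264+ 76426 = 133690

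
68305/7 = 68305/7 = 9757.86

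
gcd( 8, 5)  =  1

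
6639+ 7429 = 14068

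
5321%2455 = 411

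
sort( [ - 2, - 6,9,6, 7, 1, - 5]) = [ - 6,-5 , -2, 1, 6, 7 , 9] 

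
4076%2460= 1616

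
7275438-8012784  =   - 737346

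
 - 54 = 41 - 95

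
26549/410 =64 + 309/410= 64.75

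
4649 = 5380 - 731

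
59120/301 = 196+ 124/301 = 196.41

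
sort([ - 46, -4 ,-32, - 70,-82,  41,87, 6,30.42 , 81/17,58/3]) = [-82, - 70, - 46,-32,-4, 81/17,6,58/3,30.42 , 41,87] 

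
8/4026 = 4/2013=0.00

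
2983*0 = 0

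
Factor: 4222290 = 2^1*3^1*5^1*17^2 * 487^1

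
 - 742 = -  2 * 371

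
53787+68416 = 122203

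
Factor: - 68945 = - 5^1*13789^1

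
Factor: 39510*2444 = 96562440 =2^3 * 3^2 * 5^1*  13^1 * 47^1*439^1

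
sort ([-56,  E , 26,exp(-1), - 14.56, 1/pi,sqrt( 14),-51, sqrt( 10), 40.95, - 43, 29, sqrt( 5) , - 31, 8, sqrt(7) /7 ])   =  [ - 56, - 51 ,-43 , - 31,-14.56,1/pi, exp( - 1), sqrt( 7) /7, sqrt( 5), E, sqrt( 10), sqrt( 14), 8,26, 29, 40.95] 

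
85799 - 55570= 30229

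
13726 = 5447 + 8279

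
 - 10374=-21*494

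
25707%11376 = 2955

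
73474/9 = 73474/9  =  8163.78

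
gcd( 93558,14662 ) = 2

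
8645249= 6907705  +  1737544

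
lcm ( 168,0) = 0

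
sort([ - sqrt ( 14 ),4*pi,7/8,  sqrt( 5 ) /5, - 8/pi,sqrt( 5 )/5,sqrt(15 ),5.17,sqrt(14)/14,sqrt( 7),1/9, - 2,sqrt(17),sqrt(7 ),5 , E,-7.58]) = [ - 7.58, - sqrt(14), - 8/pi , - 2,1/9,sqrt(14)/14,sqrt(5) /5,sqrt( 5 )/5,7/8, sqrt(7 ),sqrt ( 7 ), E,sqrt( 15),sqrt( 17 ),5, 5.17,  4*pi]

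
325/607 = 325/607 = 0.54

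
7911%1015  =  806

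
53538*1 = 53538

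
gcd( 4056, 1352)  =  1352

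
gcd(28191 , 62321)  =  1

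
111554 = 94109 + 17445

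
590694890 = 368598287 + 222096603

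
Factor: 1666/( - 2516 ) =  - 49/74=- 2^( - 1 )*7^2*37^(-1) 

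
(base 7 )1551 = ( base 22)168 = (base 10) 624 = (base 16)270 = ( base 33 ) iu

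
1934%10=4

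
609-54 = 555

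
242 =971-729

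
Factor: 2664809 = 7^1*199^1*1913^1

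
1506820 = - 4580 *( - 329 ) 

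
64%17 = 13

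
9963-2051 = 7912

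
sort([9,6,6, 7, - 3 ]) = [ -3, 6,  6,7, 9]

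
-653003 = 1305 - 654308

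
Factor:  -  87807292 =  - 2^2*127^1* 172849^1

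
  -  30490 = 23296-53786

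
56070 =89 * 630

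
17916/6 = 2986 = 2986.00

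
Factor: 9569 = 7^1*1367^1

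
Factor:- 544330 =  - 2^1*5^1*29^1*1877^1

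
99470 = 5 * 19894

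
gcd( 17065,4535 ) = 5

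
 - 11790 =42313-54103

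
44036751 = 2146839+41889912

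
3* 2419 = 7257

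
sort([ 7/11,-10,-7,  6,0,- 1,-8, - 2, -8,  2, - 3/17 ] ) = [ - 10 , -8 ,-8 , - 7, - 2 ,  -  1, - 3/17,0 , 7/11, 2 , 6]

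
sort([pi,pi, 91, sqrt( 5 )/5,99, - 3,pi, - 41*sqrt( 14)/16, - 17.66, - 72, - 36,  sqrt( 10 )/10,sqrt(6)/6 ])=[-72, - 36, - 17.66,- 41*sqrt(14)/16, - 3,sqrt(10)/10,sqrt( 6 ) /6,sqrt( 5 )/5, pi, pi,pi,91,99] 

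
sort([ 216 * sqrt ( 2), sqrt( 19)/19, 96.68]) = [sqrt( 19 ) /19, 96.68, 216*sqrt( 2)]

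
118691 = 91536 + 27155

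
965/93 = 965/93 =10.38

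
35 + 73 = 108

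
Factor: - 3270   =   - 2^1*3^1 *5^1*109^1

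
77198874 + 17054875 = 94253749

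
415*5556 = 2305740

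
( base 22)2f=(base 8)73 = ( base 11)54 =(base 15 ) 3e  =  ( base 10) 59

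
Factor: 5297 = 5297^1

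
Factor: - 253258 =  - 2^1*139^1*911^1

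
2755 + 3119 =5874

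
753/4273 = 753/4273 = 0.18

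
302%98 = 8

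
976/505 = 1 + 471/505= 1.93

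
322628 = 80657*4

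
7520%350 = 170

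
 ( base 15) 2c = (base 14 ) 30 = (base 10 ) 42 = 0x2A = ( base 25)1h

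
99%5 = 4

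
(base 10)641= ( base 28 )MP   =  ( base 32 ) K1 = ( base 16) 281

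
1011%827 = 184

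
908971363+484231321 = 1393202684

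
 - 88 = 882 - 970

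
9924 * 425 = 4217700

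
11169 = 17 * 657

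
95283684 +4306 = 95287990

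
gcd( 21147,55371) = 3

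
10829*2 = 21658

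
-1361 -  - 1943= 582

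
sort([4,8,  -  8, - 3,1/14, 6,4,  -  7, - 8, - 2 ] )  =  [  -  8, - 8,- 7, - 3, - 2, 1/14,4, 4,6, 8]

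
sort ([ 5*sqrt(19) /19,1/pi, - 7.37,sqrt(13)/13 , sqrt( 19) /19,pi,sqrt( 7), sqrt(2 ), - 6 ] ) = [  -  7.37,-6,sqrt ( 19)/19, sqrt( 13 ) /13, 1/pi, 5*sqrt(19)/19,  sqrt(2), sqrt(7 ), pi] 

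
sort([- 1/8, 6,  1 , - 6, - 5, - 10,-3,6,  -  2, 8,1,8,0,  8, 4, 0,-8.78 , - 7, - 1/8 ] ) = [-10,  -  8.78,-7, - 6, - 5, - 3 , -2,  -  1/8,-1/8 , 0,0, 1, 1,4, 6, 6,  8,  8,8 ] 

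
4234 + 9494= 13728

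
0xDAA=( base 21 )7jc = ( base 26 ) 54E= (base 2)110110101010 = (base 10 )3498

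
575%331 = 244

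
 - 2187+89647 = 87460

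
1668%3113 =1668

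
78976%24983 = 4027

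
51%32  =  19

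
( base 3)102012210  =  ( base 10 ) 8175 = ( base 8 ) 17757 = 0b1111111101111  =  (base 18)1743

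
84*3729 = 313236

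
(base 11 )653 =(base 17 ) 2c2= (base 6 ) 3344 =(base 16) 310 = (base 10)784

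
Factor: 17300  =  2^2 *5^2*173^1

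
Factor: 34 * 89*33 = 2^1*3^1*11^1 * 17^1 * 89^1 = 99858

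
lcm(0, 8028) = 0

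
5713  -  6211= - 498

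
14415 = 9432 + 4983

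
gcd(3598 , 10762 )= 2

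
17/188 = 17/188 = 0.09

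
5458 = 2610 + 2848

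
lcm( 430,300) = 12900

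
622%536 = 86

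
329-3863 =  - 3534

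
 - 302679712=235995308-538675020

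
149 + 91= 240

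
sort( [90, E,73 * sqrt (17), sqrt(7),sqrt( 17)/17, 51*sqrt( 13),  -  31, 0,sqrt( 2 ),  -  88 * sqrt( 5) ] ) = [ - 88*sqrt(5), - 31,0,sqrt( 17) /17, sqrt ( 2 ),sqrt(7),E, 90 , 51*sqrt( 13 ),73 * sqrt(17) ]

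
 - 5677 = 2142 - 7819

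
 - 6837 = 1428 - 8265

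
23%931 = 23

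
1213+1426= 2639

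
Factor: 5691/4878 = 7/6 = 2^( - 1)* 3^(- 1 )*7^1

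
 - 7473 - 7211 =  - 14684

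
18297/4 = 4574 + 1/4 = 4574.25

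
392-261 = 131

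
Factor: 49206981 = 3^1*503^1* 32609^1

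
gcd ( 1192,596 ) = 596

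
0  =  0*( - 831) 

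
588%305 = 283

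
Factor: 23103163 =3793^1 * 6091^1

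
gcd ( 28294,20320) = 2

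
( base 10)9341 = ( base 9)13728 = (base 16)247d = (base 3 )110210222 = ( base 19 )16gc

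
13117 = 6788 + 6329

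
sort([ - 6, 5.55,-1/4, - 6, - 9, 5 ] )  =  [ - 9, - 6, - 6, - 1/4,5,5.55 ]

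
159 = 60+99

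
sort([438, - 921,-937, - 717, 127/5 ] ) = [ - 937,-921, - 717,127/5, 438 ] 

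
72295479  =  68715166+3580313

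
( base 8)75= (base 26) 29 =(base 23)2F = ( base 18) 37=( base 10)61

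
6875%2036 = 767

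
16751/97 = 172 + 67/97 = 172.69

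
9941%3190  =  371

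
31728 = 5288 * 6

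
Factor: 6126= 2^1 * 3^1*1021^1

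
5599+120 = 5719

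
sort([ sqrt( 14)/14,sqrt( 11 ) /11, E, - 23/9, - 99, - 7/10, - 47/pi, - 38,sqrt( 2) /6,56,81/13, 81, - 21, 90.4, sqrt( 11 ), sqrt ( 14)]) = [ - 99, - 38, - 21,-47/pi, - 23/9, - 7/10 , sqrt( 2)/6,sqrt( 14 ) /14, sqrt(11 ) /11, E,sqrt( 11), sqrt ( 14), 81/13, 56, 81 , 90.4]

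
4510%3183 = 1327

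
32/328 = 4/41 = 0.10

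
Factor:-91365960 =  - 2^3*3^1  *5^1*7^1*108769^1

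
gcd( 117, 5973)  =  3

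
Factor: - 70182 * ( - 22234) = 2^2 * 3^2*7^1*557^1*11117^1 =1560426588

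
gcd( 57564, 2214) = 2214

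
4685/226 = 20  +  165/226=20.73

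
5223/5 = 1044 + 3/5 =1044.60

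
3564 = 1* 3564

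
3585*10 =35850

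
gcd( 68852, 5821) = 1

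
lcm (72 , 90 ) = 360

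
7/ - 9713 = -1 + 9706/9713 =- 0.00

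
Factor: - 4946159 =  - 433^1* 11423^1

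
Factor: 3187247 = 7^1*455321^1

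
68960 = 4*17240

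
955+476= 1431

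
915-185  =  730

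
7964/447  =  17 + 365/447 = 17.82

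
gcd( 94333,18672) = 1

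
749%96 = 77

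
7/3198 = 7/3198=   0.00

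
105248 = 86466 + 18782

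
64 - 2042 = - 1978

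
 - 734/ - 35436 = 367/17718=0.02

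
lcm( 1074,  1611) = 3222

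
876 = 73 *12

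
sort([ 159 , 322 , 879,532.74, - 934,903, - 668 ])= [-934, - 668 , 159,322,532.74, 879, 903]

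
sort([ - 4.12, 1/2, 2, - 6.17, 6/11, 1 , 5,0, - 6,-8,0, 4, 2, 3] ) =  [ - 8, - 6.17, - 6 ,  -  4.12,0, 0,1/2, 6/11, 1, 2,  2,  3,4, 5 ]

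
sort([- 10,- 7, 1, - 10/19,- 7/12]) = [ - 10,  -  7, - 7/12, - 10/19,1]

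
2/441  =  2/441  =  0.00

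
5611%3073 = 2538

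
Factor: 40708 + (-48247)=  -  3^1*7^1*359^1 = - 7539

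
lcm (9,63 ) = 63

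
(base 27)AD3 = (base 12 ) 4510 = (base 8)16734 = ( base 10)7644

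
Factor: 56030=2^1* 5^1 * 13^1 * 431^1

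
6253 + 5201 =11454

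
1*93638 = 93638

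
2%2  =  0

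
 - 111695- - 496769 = 385074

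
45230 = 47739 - 2509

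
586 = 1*586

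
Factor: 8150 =2^1*5^2*163^1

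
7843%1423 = 728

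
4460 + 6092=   10552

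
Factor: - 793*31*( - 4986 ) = 2^1 *3^2 *13^1 * 31^1*61^1*277^1 = 122570838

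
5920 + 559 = 6479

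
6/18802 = 3/9401 = 0.00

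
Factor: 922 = 2^1 *461^1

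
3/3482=3/3482= 0.00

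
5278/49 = 754/7 = 107.71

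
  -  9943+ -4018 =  - 13961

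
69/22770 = 1/330  =  0.00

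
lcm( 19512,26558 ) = 956088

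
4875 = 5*975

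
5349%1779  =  12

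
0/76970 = 0 = 0.00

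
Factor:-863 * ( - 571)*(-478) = -2^1 * 239^1*571^1*863^1 = - 235545494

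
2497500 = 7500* 333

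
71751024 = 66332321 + 5418703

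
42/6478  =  21/3239 = 0.01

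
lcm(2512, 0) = 0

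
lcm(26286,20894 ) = 814866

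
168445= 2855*59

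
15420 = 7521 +7899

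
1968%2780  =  1968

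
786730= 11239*70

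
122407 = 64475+57932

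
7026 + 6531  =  13557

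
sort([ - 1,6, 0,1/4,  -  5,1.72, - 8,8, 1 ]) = [-8,  -  5, - 1,0,1/4,1,1.72,6,8]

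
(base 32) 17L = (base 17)46b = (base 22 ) 2df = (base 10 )1269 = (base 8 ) 2365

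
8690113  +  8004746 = 16694859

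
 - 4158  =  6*( - 693)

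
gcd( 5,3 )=1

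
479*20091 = 9623589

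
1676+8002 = 9678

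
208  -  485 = -277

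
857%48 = 41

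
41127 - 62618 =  -21491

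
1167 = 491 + 676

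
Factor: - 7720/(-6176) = 2^ ( - 2 )*5^1 = 5/4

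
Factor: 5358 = 2^1*3^1*19^1*47^1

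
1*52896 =52896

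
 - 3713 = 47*( - 79)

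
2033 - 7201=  - 5168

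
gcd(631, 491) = 1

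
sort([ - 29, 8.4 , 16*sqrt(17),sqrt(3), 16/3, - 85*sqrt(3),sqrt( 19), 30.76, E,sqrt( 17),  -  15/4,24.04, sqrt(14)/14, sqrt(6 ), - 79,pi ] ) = [ - 85 * sqrt(3) , - 79,-29, -15/4,  sqrt(14)/14,sqrt(3), sqrt(6), E,pi, sqrt(17),sqrt ( 19 ),16/3, 8.4, 24.04,30.76,16*sqrt( 17)]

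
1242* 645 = 801090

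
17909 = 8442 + 9467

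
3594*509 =1829346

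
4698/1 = 4698 = 4698.00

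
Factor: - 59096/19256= - 29^( - 1)* 89^1 = -  89/29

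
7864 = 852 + 7012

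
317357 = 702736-385379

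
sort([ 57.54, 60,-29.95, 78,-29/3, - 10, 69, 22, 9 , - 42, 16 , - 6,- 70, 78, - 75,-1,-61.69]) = [ - 75, - 70, - 61.69, - 42, - 29.95 , - 10, - 29/3, - 6, - 1,9,16,22 , 57.54, 60, 69, 78, 78]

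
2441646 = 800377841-797936195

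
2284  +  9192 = 11476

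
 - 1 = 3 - 4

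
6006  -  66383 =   -  60377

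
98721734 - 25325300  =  73396434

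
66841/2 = 66841/2  =  33420.50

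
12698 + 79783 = 92481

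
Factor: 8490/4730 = 849/473 = 3^1*11^(-1) * 43^( - 1)* 283^1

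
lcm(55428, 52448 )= 4877664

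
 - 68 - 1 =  - 69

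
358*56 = 20048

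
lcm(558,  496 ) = 4464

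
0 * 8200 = 0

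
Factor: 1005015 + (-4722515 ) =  - 2^2*5^4*1487^1 = -3717500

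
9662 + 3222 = 12884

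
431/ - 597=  - 1+166/597 = - 0.72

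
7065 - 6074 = 991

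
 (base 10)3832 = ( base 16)EF8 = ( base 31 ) 3UJ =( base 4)323320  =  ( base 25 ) 637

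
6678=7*954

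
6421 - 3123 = 3298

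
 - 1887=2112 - 3999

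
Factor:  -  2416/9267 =  -  2^4  *  3^(-1 )*151^1*3089^( - 1) 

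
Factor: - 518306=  - 2^1*337^1*769^1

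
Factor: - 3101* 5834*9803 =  - 177348366902 = - 2^1*7^1 * 443^1*2917^1*9803^1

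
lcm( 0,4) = 0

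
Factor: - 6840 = - 2^3 * 3^2*5^1*19^1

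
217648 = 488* 446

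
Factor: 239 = 239^1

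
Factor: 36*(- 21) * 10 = - 2^3 * 3^3*5^1*7^1 = -  7560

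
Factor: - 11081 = - 7^1*1583^1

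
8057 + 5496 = 13553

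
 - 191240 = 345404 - 536644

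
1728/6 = 288=288.00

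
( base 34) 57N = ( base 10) 6041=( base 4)1132121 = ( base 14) 22B7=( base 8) 13631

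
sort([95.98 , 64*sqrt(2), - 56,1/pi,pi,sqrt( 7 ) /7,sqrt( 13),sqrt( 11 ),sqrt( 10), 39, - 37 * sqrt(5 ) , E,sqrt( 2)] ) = [ - 37*sqrt( 5), - 56,1/pi,sqrt( 7 )/7,sqrt( 2), E,pi,sqrt( 10 ),  sqrt(11) , sqrt(13), 39,64*sqrt( 2 ),95.98]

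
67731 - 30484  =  37247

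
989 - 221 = 768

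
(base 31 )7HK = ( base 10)7274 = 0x1C6A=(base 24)CF2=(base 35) 5wt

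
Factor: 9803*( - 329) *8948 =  - 28858973276 = - 2^2 *7^1*47^1*2237^1* 9803^1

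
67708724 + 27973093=95681817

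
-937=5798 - 6735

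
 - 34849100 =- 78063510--43214410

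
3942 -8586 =-4644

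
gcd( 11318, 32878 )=2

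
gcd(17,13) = 1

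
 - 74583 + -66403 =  - 140986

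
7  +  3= 10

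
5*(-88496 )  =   - 442480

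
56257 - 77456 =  - 21199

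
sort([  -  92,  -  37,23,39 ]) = [ - 92, - 37, 23, 39] 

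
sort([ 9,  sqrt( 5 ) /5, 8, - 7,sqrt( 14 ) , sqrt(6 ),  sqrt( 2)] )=[  -  7, sqrt( 5 )/5, sqrt (2), sqrt( 6), sqrt( 14), 8,9]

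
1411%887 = 524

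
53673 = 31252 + 22421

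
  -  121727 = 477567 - 599294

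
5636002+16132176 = 21768178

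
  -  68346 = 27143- 95489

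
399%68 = 59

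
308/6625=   308/6625 = 0.05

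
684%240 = 204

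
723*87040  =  62929920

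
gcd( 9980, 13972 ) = 1996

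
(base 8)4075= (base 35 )1P9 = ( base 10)2109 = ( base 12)1279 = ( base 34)1S1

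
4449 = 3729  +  720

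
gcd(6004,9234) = 38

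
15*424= 6360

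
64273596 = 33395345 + 30878251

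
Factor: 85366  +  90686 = 2^2*3^1*17^1*863^1= 176052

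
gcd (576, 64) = 64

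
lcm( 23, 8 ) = 184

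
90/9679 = 90/9679 =0.01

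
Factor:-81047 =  - 81047^1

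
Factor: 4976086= 2^1*2488043^1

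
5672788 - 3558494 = 2114294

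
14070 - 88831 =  - 74761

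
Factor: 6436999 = 17^1*79^1*4793^1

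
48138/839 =57 + 315/839=57.38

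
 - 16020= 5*( - 3204)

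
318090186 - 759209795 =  - 441119609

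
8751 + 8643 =17394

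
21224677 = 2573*8249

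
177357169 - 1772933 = 175584236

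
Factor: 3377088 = 2^6*3^2*11^1 * 13^1* 41^1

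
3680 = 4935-1255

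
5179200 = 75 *69056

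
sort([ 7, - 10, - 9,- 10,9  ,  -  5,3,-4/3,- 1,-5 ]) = [ - 10  ,  -  10,  -  9,-5,  -  5, - 4/3, -1,3, 7,  9 ] 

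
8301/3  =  2767 = 2767.00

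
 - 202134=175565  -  377699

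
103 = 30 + 73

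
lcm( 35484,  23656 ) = 70968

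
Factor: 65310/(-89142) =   -  10885/14857 =-5^1*7^1*83^ (  -  1 ) * 179^(-1 )*311^1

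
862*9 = 7758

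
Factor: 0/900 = 0 = 0^1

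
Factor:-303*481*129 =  - 18800847= - 3^2  *  13^1*37^1*43^1*101^1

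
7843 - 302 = 7541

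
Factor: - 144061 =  -144061^1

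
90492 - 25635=64857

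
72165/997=72165/997 = 72.38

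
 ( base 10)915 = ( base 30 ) 10F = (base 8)1623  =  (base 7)2445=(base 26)195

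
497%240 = 17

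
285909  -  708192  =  -422283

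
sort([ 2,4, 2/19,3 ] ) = [ 2/19,2,3,  4 ] 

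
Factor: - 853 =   -  853^1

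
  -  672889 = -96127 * 7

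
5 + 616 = 621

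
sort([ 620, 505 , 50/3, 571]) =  [50/3 , 505, 571, 620]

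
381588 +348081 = 729669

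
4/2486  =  2/1243=0.00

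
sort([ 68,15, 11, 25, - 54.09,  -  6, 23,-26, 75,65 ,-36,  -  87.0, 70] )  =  [ -87.0, -54.09, -36  ,-26,-6, 11,15,23,  25,65, 68, 70, 75 ]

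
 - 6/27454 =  - 3/13727  =  -  0.00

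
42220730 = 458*92185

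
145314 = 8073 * 18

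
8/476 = 2/119 = 0.02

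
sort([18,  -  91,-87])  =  [-91,  -  87, 18 ]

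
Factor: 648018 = 2^1*3^2*7^1 *37^1*139^1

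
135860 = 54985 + 80875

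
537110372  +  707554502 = 1244664874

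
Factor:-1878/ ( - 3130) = 3^1*5^(-1)=3/5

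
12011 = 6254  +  5757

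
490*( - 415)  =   - 203350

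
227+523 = 750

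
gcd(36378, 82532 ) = 94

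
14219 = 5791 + 8428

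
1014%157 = 72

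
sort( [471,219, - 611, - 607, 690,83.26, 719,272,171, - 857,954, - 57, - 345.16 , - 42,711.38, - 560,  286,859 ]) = [ - 857, - 611, - 607, -560,-345.16, - 57,-42, 83.26, 171, 219,272,286,  471,690, 711.38, 719, 859,  954] 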